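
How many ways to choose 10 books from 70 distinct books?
C(70,10) = 70!/(10!×60!) = 396704524216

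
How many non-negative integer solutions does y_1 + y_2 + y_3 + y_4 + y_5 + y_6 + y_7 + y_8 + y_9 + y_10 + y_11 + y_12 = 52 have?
C(52+12-1, 12-1) = C(63, 11) = 615790256823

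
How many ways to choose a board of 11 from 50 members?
C(50,11) = 50!/(11!×39!) = 37353738800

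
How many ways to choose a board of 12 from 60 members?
C(60,12) = 60!/(12!×48!) = 1399358844975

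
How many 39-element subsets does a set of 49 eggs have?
C(49,39) = 49!/(39!×10!) = 8217822536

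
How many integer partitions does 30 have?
Pentagonal recurrence p(n) = p(n-1) + p(n-2) - p(n-5) - p(n-7) + p(n-12) + p(n-15) - ... gives p(0..29) = 1, 1, 2, 3, 5, 7, 11, 15, 22, 30, 42, 56, 77, 101, 135, 176, 231, 297, 385, 490, 627, 792, 1002, 1255, 1575, 1958, 2436, 3010, 3718, 4565. p(30) = p(29) + p(28) - p(25) - p(23) + p(18) + p(15) - p(8) - p(4) = 4565 + 3718 - 1958 - 1255 + 385 + 176 - 22 - 5 = 5604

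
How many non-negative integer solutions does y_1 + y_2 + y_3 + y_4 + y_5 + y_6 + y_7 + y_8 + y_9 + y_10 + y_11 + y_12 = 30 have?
C(30+12-1, 12-1) = C(41, 11) = 3159461968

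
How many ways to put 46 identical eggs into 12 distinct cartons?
C(46+12-1, 12-1) = C(57, 11) = 184509266760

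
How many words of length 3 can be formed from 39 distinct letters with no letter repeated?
P(39,3) = 39!/(39-3)! = 54834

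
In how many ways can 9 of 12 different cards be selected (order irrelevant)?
C(12,9) = 12!/(9!×3!) = 220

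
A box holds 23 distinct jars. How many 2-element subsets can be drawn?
C(23,2) = 23!/(2!×21!) = 253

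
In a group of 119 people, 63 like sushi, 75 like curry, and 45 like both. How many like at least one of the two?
|A∪B| = |A| + |B| - |A∩B| = 63 + 75 - 45 = 93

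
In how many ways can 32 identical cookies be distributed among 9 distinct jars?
C(32+9-1, 9-1) = C(40, 8) = 76904685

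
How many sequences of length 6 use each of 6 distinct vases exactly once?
6! = 720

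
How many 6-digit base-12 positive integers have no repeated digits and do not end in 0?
Last digit: 11 nonzero choices. First digit: 10 (nonzero, ≠last). Middle 4: P(10,4) = 5040. Total = 554400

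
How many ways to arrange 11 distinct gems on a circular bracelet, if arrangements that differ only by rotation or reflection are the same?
(11-1)!/2 = 3628800/2 = 1814400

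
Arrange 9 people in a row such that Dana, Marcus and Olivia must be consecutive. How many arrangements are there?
Treat the 3 as one block: (9-3+1)! × 3! = 5040 × 6 = 30240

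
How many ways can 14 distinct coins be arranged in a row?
14! = 87178291200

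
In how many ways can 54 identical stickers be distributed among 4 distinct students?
C(54+4-1, 4-1) = C(57, 3) = 29260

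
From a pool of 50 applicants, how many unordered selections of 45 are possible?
C(50,45) = 50!/(45!×5!) = 2118760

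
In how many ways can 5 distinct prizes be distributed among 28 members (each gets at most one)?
P(28,5) = 28!/(28-5)! = 11793600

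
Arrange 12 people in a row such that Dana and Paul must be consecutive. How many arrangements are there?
Treat the 2 as one block: (12-2+1)! × 2! = 39916800 × 2 = 79833600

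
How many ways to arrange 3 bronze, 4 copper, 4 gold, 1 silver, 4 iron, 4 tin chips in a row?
20! / (3! × 4! × 4! × 1! × 4! × 4!) = 1222160940000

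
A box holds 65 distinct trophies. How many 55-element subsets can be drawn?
C(65,55) = 65!/(55!×10!) = 179013799328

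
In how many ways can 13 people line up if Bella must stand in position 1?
Fix one position: (13-1)! = 479001600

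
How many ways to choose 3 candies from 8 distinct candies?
C(8,3) = 8!/(3!×5!) = 56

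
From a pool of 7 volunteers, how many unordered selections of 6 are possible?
C(7,6) = 7!/(6!×1!) = 7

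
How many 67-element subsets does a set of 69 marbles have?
C(69,67) = 69!/(67!×2!) = 2346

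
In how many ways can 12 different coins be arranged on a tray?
12! = 479001600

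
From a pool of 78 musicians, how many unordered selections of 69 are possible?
C(78,69) = 78!/(69!×9!) = 182364632450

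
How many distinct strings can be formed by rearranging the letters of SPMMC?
5! / (1! × 2! × 1! × 1!) = 60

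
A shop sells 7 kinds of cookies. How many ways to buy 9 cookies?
C(9+7-1, 7-1) = C(15, 6) = 5005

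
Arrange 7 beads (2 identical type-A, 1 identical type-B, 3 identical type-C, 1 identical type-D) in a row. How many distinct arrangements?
7! / (2! × 1! × 3! × 1!) = 420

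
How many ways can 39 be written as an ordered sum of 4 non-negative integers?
C(39+4-1, 4-1) = C(42, 3) = 11480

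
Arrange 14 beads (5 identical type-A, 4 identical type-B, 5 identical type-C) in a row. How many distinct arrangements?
14! / (5! × 4! × 5!) = 252252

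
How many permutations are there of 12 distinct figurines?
12! = 479001600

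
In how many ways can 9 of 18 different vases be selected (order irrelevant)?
C(18,9) = 18!/(9!×9!) = 48620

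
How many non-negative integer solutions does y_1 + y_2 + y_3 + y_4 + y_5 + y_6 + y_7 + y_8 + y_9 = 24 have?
C(24+9-1, 9-1) = C(32, 8) = 10518300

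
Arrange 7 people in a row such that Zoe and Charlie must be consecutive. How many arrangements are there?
Treat the 2 as one block: (7-2+1)! × 2! = 720 × 2 = 1440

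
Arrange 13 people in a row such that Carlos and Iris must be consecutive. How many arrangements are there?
Treat the 2 as one block: (13-2+1)! × 2! = 479001600 × 2 = 958003200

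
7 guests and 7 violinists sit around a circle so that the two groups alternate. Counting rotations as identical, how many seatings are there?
Fix one of the guests: (7-1)! ways for the remaining guests, × 7! ways for the violinists = 720 × 5040 = 3628800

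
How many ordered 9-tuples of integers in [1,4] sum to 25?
Coefficient of x^25 in (x + x² + ... + x^4)^9. By inclusion-exclusion on dice exceeding 4: Σ_j (-1)^j C(9,j)·C(25-1-4j, 8) = C(9,0)·C(24,8) - C(9,1)·C(20,8) + C(9,2)·C(16,8) - C(9,3)·C(12,8) + C(9,4)·C(8,8) = 1·735471 - 9·125970 + 36·12870 - 84·495 + 126·1 = 23607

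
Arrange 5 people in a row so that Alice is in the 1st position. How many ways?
Fix one position: (5-1)! = 24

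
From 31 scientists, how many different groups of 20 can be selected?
C(31,20) = 31!/(20!×11!) = 84672315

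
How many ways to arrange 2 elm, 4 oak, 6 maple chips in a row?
12! / (2! × 4! × 6!) = 13860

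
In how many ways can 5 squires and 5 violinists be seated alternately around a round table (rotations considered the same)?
Fix one of the squires: (5-1)! ways for the remaining squires, × 5! ways for the violinists = 24 × 120 = 2880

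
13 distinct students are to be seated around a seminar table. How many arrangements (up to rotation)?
Circular: fix one position, arrange the rest. (13-1)! = 479001600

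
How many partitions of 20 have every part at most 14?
Let r_j(i) = number of partitions of i into parts ≤ j, for i = 0..20. r_1(i) = 1 for all i; r_j(i) = r_{j-1}(i) + r_j(i-j). Rows j = 2..14: ≤2: 1 1 2 2 3 3 4 4 5 5 6 6 7 7 8 8 9 9 10 10 11; ≤3: 1 1 2 3 4 5 7 8 10 12 14 16 19 21 24 27 30 33 37 40 44; ≤4: 1 1 2 3 5 6 9 11 15 18 23 27 34 39 47 54 64 72 84 94 108; ≤5: 1 1 2 3 5 7 10 13 18 23 30 37 47 57 70 84 101 119 141 164 192; ≤6: 1 1 2 3 5 7 11 14 20 26 35 44 58 71 90 110 136 163 199 235 282; ≤7: 1 1 2 3 5 7 11 15 21 28 38 49 65 82 105 131 164 201 248 300 364; ≤8: 1 1 2 3 5 7 11 15 22 29 40 52 70 89 116 146 186 230 288 352 434; ≤9: 1 1 2 3 5 7 11 15 22 30 41 54 73 94 123 157 201 252 318 393 488; ≤10: 1 1 2 3 5 7 11 15 22 30 42 55 75 97 128 164 212 267 340 423 530; ≤11: 1 1 2 3 5 7 11 15 22 30 42 56 76 99 131 169 219 278 355 445 560; ≤12: 1 1 2 3 5 7 11 15 22 30 42 56 77 100 133 172 224 285 366 460 582; ≤13: 1 1 2 3 5 7 11 15 22 30 42 56 77 101 134 174 227 290 373 471 597; ≤14: 1 1 2 3 5 7 11 15 22 30 42 56 77 101 135 175 229 293 378 478 608. r_14(20) = 608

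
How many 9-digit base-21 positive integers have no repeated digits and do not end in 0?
Last digit: 20 nonzero choices. First digit: 19 (nonzero, ≠last). Middle 7: P(19,7) = 253955520. Total = 96503097600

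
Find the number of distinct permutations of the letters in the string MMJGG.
5! / (2! × 1! × 2!) = 30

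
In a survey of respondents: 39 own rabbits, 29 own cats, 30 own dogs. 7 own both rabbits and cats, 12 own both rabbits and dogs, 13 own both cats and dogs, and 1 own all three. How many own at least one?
|A∪B∪C| = 39+29+30-7-12-13+1 = 67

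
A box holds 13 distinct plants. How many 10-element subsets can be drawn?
C(13,10) = 13!/(10!×3!) = 286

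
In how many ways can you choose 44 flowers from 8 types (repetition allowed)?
C(44+8-1, 8-1) = C(51, 7) = 115775100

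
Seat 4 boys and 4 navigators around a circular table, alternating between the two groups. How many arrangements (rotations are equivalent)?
Fix one of the boys: (4-1)! ways for the remaining boys, × 4! ways for the navigators = 6 × 24 = 144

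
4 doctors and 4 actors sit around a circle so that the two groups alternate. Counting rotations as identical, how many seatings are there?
Fix one of the doctors: (4-1)! ways for the remaining doctors, × 4! ways for the actors = 6 × 24 = 144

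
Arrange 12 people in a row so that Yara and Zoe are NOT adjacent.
Total - adjacent = 12! - (12-1)!×2 = 479001600 - 79833600 = 399168000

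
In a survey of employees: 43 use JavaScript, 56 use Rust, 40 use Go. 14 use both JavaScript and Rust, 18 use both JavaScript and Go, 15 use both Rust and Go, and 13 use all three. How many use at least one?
|A∪B∪C| = 43+56+40-14-18-15+13 = 105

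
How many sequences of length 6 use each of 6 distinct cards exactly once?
6! = 720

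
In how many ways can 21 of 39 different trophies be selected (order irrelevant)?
C(39,21) = 39!/(21!×18!) = 62359143990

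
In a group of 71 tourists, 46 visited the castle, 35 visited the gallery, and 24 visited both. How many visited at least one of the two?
|A∪B| = |A| + |B| - |A∩B| = 46 + 35 - 24 = 57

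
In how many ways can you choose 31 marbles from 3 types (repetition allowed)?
C(31+3-1, 3-1) = C(33, 2) = 528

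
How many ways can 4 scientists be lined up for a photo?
4! = 24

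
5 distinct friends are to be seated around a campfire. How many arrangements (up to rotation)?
Circular: fix one position, arrange the rest. (5-1)! = 24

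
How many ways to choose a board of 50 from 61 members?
C(61,50) = 61!/(50!×11!) = 418094152866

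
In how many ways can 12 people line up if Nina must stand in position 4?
Fix one position: (12-1)! = 39916800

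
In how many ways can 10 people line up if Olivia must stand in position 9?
Fix one position: (10-1)! = 362880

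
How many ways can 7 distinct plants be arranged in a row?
7! = 5040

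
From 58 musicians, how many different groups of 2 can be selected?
C(58,2) = 58!/(2!×56!) = 1653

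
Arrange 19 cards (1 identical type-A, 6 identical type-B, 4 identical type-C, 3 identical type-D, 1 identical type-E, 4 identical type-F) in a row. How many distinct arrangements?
19! / (1! × 6! × 4! × 3! × 1! × 4!) = 48886437600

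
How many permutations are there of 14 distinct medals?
14! = 87178291200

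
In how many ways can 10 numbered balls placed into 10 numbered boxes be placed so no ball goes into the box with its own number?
!10 = Σ_{j=0}^{10} (-1)^j·10!/j! = 3628800 - 3628800 + 1814400 - 604800 + 151200 - 30240 + 5040 - 720 + 90 - 10 + 1 = 1334961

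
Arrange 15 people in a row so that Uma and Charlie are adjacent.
Treat as block: (15-1)! × 2! = 87178291200 × 2 = 174356582400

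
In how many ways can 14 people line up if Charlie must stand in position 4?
Fix one position: (14-1)! = 6227020800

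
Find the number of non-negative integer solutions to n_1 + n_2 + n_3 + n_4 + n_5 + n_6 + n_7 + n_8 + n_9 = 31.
C(31+9-1, 9-1) = C(39, 8) = 61523748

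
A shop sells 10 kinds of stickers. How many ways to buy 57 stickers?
C(57+10-1, 10-1) = C(66, 9) = 37014131440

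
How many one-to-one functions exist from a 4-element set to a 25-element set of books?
P(25,4) = 25!/(25-4)! = 303600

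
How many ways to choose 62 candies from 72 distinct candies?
C(72,62) = 72!/(62!×10!) = 536211932256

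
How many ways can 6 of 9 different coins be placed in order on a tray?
P(9,6) = 9!/(9-6)! = 60480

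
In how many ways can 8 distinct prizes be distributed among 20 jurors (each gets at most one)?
P(20,8) = 20!/(20-8)! = 5079110400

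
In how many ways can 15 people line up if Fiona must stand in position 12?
Fix one position: (15-1)! = 87178291200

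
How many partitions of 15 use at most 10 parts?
By conjugation, equals partitions of 15 into parts ≤ 10. Let r_j(i) = number of partitions of i into parts ≤ j, for i = 0..15. r_1(i) = 1 for all i; r_j(i) = r_{j-1}(i) + r_j(i-j). Rows j = 2..10: ≤2: 1 1 2 2 3 3 4 4 5 5 6 6 7 7 8 8; ≤3: 1 1 2 3 4 5 7 8 10 12 14 16 19 21 24 27; ≤4: 1 1 2 3 5 6 9 11 15 18 23 27 34 39 47 54; ≤5: 1 1 2 3 5 7 10 13 18 23 30 37 47 57 70 84; ≤6: 1 1 2 3 5 7 11 14 20 26 35 44 58 71 90 110; ≤7: 1 1 2 3 5 7 11 15 21 28 38 49 65 82 105 131; ≤8: 1 1 2 3 5 7 11 15 22 29 40 52 70 89 116 146; ≤9: 1 1 2 3 5 7 11 15 22 30 41 54 73 94 123 157; ≤10: 1 1 2 3 5 7 11 15 22 30 42 55 75 97 128 164. r_10(15) = 164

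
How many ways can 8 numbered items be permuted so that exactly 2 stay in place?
Choose the 2 fixed points C(8,2) = 28, derange the rest: !6 = Σ_{j=0}^{6} (-1)^j·6!/j! = 720 - 720 + 360 - 120 + 30 - 6 + 1 = 265. Product = 28 × 265 = 7420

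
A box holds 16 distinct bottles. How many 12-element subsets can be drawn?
C(16,12) = 16!/(12!×4!) = 1820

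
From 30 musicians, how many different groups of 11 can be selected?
C(30,11) = 30!/(11!×19!) = 54627300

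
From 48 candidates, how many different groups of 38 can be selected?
C(48,38) = 48!/(38!×10!) = 6540715896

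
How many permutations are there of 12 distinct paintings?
12! = 479001600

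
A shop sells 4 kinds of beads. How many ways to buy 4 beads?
C(4+4-1, 4-1) = C(7, 3) = 35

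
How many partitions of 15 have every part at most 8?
Let r_j(i) = number of partitions of i into parts ≤ j, for i = 0..15. r_1(i) = 1 for all i; r_j(i) = r_{j-1}(i) + r_j(i-j). Rows j = 2..8: ≤2: 1 1 2 2 3 3 4 4 5 5 6 6 7 7 8 8; ≤3: 1 1 2 3 4 5 7 8 10 12 14 16 19 21 24 27; ≤4: 1 1 2 3 5 6 9 11 15 18 23 27 34 39 47 54; ≤5: 1 1 2 3 5 7 10 13 18 23 30 37 47 57 70 84; ≤6: 1 1 2 3 5 7 11 14 20 26 35 44 58 71 90 110; ≤7: 1 1 2 3 5 7 11 15 21 28 38 49 65 82 105 131; ≤8: 1 1 2 3 5 7 11 15 22 29 40 52 70 89 116 146. r_8(15) = 146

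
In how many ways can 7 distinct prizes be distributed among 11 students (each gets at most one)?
P(11,7) = 11!/(11-7)! = 1663200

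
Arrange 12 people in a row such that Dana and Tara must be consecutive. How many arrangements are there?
Treat the 2 as one block: (12-2+1)! × 2! = 39916800 × 2 = 79833600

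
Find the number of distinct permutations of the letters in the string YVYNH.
5! / (2! × 1! × 1! × 1!) = 60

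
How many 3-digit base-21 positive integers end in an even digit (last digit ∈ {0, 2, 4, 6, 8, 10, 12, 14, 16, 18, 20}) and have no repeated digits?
Last∈{0,2,4,6,8,10,12,14,16,18,20}. Last=0: 380. Last nonzero: 10×19×P(19,1) = 3610. Total = 3990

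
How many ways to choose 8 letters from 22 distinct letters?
C(22,8) = 22!/(8!×14!) = 319770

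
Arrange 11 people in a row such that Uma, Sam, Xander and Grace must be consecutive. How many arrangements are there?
Treat the 4 as one block: (11-4+1)! × 4! = 40320 × 24 = 967680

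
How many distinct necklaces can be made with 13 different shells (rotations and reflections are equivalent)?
(13-1)!/2 = 479001600/2 = 239500800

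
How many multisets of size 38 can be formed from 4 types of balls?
C(38+4-1, 4-1) = C(41, 3) = 10660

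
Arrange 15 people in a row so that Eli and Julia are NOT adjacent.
Total - adjacent = 15! - (15-1)!×2 = 1307674368000 - 174356582400 = 1133317785600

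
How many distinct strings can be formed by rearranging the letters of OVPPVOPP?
8! / (4! × 2! × 2!) = 420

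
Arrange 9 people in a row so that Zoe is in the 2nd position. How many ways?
Fix one position: (9-1)! = 40320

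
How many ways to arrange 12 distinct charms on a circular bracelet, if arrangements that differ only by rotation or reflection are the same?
(12-1)!/2 = 39916800/2 = 19958400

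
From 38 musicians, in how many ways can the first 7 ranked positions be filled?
P(38,7) = 38!/(38-7)! = 63606090240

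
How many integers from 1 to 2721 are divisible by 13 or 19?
⌊2721/13⌋ + ⌊2721/19⌋ - ⌊2721/247⌋ = 209 + 143 - 11 = 341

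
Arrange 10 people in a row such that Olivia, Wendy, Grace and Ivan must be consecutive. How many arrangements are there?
Treat the 4 as one block: (10-4+1)! × 4! = 5040 × 24 = 120960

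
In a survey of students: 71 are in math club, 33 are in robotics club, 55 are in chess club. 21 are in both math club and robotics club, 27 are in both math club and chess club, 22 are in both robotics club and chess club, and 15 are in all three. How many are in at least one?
|A∪B∪C| = 71+33+55-21-27-22+15 = 104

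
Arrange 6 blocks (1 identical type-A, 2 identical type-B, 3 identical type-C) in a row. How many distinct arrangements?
6! / (1! × 2! × 3!) = 60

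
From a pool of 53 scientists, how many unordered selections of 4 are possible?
C(53,4) = 53!/(4!×49!) = 292825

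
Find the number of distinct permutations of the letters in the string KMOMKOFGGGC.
11! / (3! × 1! × 1! × 2! × 2! × 2!) = 831600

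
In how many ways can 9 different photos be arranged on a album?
9! = 362880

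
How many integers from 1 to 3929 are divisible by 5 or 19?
⌊3929/5⌋ + ⌊3929/19⌋ - ⌊3929/95⌋ = 785 + 206 - 41 = 950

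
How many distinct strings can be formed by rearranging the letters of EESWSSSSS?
9! / (1! × 6! × 2!) = 252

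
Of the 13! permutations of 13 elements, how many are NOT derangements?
Complement of the derangements. !13 = Σ_{j=0}^{13} (-1)^j·13!/j! = 6227020800 - 6227020800 + 3113510400 - 1037836800 + 259459200 - 51891840 + 8648640 - 1235520 + 154440 - 17160 + 1716 - 156 + 13 - 1 = 2290792932. 13! - !13 = 6227020800 - 2290792932 = 3936227868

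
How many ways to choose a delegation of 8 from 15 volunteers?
C(15,8) = 15!/(8!×7!) = 6435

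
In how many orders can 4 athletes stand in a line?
4! = 24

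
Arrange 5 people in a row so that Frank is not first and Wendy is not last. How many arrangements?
By inclusion-exclusion: 5! - 2×(5-1)! + (5-2)! = 120 - 48 + 6 = 78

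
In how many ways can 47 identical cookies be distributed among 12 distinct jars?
C(47+12-1, 12-1) = C(58, 11) = 227692286640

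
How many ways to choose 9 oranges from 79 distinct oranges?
C(79,9) = 79!/(9!×70!) = 205811513765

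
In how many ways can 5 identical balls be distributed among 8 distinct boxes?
C(5+8-1, 8-1) = C(12, 7) = 792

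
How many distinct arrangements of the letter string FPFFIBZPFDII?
12! / (1! × 3! × 4! × 1! × 1! × 2!) = 1663200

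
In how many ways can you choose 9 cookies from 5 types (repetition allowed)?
C(9+5-1, 5-1) = C(13, 4) = 715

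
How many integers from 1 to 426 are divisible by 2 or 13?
⌊426/2⌋ + ⌊426/13⌋ - ⌊426/26⌋ = 213 + 32 - 16 = 229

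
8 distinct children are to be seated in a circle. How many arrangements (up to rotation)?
Circular: fix one position, arrange the rest. (8-1)! = 5040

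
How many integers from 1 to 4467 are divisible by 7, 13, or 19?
⌊4467/7⌋+⌊4467/13⌋+⌊4467/19⌋ - ⌊4467/91⌋-⌊4467/133⌋-⌊4467/247⌋ + ⌊4467/1729⌋ = 638+343+235 - 49-33-18 + 2 = 1118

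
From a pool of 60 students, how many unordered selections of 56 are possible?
C(60,56) = 60!/(56!×4!) = 487635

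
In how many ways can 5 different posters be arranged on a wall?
5! = 120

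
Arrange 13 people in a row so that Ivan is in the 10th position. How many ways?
Fix one position: (13-1)! = 479001600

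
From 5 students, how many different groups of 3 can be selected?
C(5,3) = 5!/(3!×2!) = 10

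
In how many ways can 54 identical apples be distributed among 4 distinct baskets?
C(54+4-1, 4-1) = C(57, 3) = 29260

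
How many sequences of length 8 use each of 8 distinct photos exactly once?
8! = 40320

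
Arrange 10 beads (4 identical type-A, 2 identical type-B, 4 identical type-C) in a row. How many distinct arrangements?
10! / (4! × 2! × 4!) = 3150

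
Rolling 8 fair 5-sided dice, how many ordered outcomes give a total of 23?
Coefficient of x^23 in (x + x² + ... + x^5)^8. By inclusion-exclusion on dice exceeding 5: Σ_j (-1)^j C(8,j)·C(23-1-5j, 7) = C(8,0)·C(22,7) - C(8,1)·C(17,7) + C(8,2)·C(12,7) - C(8,3)·C(7,7) = 1·170544 - 8·19448 + 28·792 - 56·1 = 37080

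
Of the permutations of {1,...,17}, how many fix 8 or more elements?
Exactly j fixed points: C(17,j)·!(17-j); sum over j ≥ 8 (derangement numbers via !m = (m-1)·(!(m-1) + !(m-2)): !0..!9 = 1, 0, 1, 2, 9, 44, 265, 1854, 14833, 133496). Σ_{j=8}^{17} C(17,j)·!(17-j) = C(17,8)·!9 + C(17,9)·!8 + C(17,10)·!7 + C(17,11)·!6 + C(17,12)·!5 + C(17,13)·!4 + C(17,14)·!3 + C(17,15)·!2 + C(17,16)·!1 + C(17,17)·!0 = 24310·133496 + 24310·14833 + 19448·1854 + 12376·265 + 6188·44 + 2380·9 + 680·2 + 136·1 + 17·0 + 1·1 = 3645509411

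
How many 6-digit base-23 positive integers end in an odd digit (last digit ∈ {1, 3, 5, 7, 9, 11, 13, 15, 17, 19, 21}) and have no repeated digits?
Last∈{1,3,5,7,9,11,13,15,17,19,21}. Last=0: 0. Last nonzero: 11×21×P(21,4) = 33180840. Total = 33180840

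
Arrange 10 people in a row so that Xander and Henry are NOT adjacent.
Total - adjacent = 10! - (10-1)!×2 = 3628800 - 725760 = 2903040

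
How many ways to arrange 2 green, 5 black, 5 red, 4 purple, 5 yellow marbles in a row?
21! / (2! × 5! × 5! × 4! × 5!) = 615969113760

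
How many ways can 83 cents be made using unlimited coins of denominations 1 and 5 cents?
Coefficient of x^83 in 1/(1-x^1) · 1/(1-x^5). Use j coins of 5 for j = 0..⌊83/5⌋ = 16, the rest in 1s: 16 + 1 = 17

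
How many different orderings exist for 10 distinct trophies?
10! = 3628800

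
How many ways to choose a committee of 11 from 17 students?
C(17,11) = 17!/(11!×6!) = 12376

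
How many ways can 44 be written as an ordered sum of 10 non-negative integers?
C(44+10-1, 10-1) = C(53, 9) = 4431613550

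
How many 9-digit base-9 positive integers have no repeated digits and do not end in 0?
Last digit: 8 nonzero choices. First digit: 7 (nonzero, ≠last). Middle 7: P(7,7) = 5040. Total = 282240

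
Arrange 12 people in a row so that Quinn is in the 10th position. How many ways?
Fix one position: (12-1)! = 39916800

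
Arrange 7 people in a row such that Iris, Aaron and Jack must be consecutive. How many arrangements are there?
Treat the 3 as one block: (7-3+1)! × 3! = 120 × 6 = 720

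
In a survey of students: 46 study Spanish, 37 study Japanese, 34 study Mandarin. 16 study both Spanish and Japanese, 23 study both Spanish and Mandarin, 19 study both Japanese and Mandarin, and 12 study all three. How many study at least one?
|A∪B∪C| = 46+37+34-16-23-19+12 = 71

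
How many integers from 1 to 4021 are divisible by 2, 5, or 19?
⌊4021/2⌋+⌊4021/5⌋+⌊4021/19⌋ - ⌊4021/10⌋-⌊4021/38⌋-⌊4021/95⌋ + ⌊4021/190⌋ = 2010+804+211 - 402-105-42 + 21 = 2497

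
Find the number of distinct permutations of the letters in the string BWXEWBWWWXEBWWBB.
16! / (7! × 2! × 5! × 2!) = 8648640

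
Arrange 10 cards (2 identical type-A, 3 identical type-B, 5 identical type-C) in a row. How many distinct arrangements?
10! / (2! × 3! × 5!) = 2520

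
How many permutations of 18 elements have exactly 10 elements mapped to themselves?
Choose the 10 fixed points C(18,10) = 43758, derange the rest: !8 = Σ_{j=0}^{8} (-1)^j·8!/j! = 40320 - 40320 + 20160 - 6720 + 1680 - 336 + 56 - 8 + 1 = 14833. Product = 43758 × 14833 = 649062414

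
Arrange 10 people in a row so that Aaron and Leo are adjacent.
Treat as block: (10-1)! × 2! = 362880 × 2 = 725760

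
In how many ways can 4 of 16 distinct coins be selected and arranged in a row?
P(16,4) = 16!/(16-4)! = 43680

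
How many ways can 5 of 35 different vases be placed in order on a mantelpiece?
P(35,5) = 35!/(35-5)! = 38955840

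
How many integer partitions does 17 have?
Pentagonal recurrence p(n) = p(n-1) + p(n-2) - p(n-5) - p(n-7) + p(n-12) + p(n-15) - ... gives p(0..16) = 1, 1, 2, 3, 5, 7, 11, 15, 22, 30, 42, 56, 77, 101, 135, 176, 231. p(17) = p(16) + p(15) - p(12) - p(10) + p(5) + p(2) = 231 + 176 - 77 - 42 + 7 + 2 = 297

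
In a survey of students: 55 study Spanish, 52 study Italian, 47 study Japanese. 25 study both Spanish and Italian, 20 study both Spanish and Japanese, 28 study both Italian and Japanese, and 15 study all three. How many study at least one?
|A∪B∪C| = 55+52+47-25-20-28+15 = 96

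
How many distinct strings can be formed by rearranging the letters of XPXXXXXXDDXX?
12! / (2! × 1! × 9!) = 660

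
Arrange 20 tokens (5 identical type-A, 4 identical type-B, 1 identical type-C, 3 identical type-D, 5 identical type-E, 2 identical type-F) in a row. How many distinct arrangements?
20! / (5! × 4! × 1! × 3! × 5! × 2!) = 586637251200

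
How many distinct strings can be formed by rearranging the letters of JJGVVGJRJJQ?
11! / (5! × 2! × 1! × 2! × 1!) = 83160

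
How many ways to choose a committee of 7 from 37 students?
C(37,7) = 37!/(7!×30!) = 10295472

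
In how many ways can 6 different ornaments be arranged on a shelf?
6! = 720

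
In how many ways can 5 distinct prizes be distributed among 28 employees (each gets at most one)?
P(28,5) = 28!/(28-5)! = 11793600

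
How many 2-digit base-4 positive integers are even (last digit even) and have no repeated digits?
Last∈{0,2}. Last=0: 3. Last nonzero: 1×2×P(2,0) = 2. Total = 5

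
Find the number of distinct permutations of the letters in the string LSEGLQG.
7! / (1! × 2! × 1! × 2! × 1!) = 1260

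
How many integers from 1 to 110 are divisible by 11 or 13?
⌊110/11⌋ + ⌊110/13⌋ - ⌊110/143⌋ = 10 + 8 - 0 = 18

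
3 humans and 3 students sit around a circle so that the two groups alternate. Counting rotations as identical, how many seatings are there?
Fix one of the humans: (3-1)! ways for the remaining humans, × 3! ways for the students = 2 × 6 = 12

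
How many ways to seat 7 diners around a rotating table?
Circular: fix one position, arrange the rest. (7-1)! = 720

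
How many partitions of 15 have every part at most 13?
Let r_j(i) = number of partitions of i into parts ≤ j, for i = 0..15. r_1(i) = 1 for all i; r_j(i) = r_{j-1}(i) + r_j(i-j). Rows j = 2..13: ≤2: 1 1 2 2 3 3 4 4 5 5 6 6 7 7 8 8; ≤3: 1 1 2 3 4 5 7 8 10 12 14 16 19 21 24 27; ≤4: 1 1 2 3 5 6 9 11 15 18 23 27 34 39 47 54; ≤5: 1 1 2 3 5 7 10 13 18 23 30 37 47 57 70 84; ≤6: 1 1 2 3 5 7 11 14 20 26 35 44 58 71 90 110; ≤7: 1 1 2 3 5 7 11 15 21 28 38 49 65 82 105 131; ≤8: 1 1 2 3 5 7 11 15 22 29 40 52 70 89 116 146; ≤9: 1 1 2 3 5 7 11 15 22 30 41 54 73 94 123 157; ≤10: 1 1 2 3 5 7 11 15 22 30 42 55 75 97 128 164; ≤11: 1 1 2 3 5 7 11 15 22 30 42 56 76 99 131 169; ≤12: 1 1 2 3 5 7 11 15 22 30 42 56 77 100 133 172; ≤13: 1 1 2 3 5 7 11 15 22 30 42 56 77 101 134 174. r_13(15) = 174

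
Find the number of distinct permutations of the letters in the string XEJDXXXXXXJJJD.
14! / (4! × 2! × 7! × 1!) = 360360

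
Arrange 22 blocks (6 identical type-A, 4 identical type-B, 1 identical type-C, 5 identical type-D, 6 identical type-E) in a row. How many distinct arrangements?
22! / (6! × 4! × 1! × 5! × 6!) = 752851139040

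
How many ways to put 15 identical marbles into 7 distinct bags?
C(15+7-1, 7-1) = C(21, 6) = 54264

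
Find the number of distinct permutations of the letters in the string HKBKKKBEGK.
10! / (2! × 5! × 1! × 1! × 1!) = 15120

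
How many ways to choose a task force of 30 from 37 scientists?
C(37,30) = 37!/(30!×7!) = 10295472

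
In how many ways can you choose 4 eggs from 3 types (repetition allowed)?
C(4+3-1, 3-1) = C(6, 2) = 15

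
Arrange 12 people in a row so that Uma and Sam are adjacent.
Treat as block: (12-1)! × 2! = 39916800 × 2 = 79833600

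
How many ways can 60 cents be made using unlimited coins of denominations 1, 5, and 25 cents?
Coefficient of x^60 in 1/(1-x^1) · 1/(1-x^5) · 1/(1-x^25). Case on j = number of 25-cent coins (j = 0..2); remainder r = 60 - 25j is made from {1,5} in ⌊r/5⌋+1 ways. r = 60, 35, 10 → 13 + 8 + 3 = 24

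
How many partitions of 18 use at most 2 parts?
By conjugation, equals partitions of 18 into parts ≤ 2. Let r_j(i) = number of partitions of i into parts ≤ j, for i = 0..18. r_1(i) = 1 for all i; r_j(i) = r_{j-1}(i) + r_j(i-j). Rows j = 2..2: ≤2: 1 1 2 2 3 3 4 4 5 5 6 6 7 7 8 8 9 9 10. r_2(18) = 10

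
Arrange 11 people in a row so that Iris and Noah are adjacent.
Treat as block: (11-1)! × 2! = 3628800 × 2 = 7257600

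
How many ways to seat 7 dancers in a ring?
Circular: fix one position, arrange the rest. (7-1)! = 720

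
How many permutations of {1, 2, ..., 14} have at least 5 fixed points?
Exactly j fixed points: C(14,j)·!(14-j); sum over j ≥ 5 (derangement numbers via !m = (m-1)·(!(m-1) + !(m-2)): !0..!9 = 1, 0, 1, 2, 9, 44, 265, 1854, 14833, 133496). Σ_{j=5}^{14} C(14,j)·!(14-j) = C(14,5)·!9 + C(14,6)·!8 + C(14,7)·!7 + C(14,8)·!6 + C(14,9)·!5 + C(14,10)·!4 + C(14,11)·!3 + C(14,12)·!2 + C(14,13)·!1 + C(14,14)·!0 = 2002·133496 + 3003·14833 + 3432·1854 + 3003·265 + 2002·44 + 1001·9 + 364·2 + 91·1 + 14·0 + 1·1 = 319059131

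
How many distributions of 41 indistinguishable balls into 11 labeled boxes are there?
C(41+11-1, 11-1) = C(51, 10) = 12777711870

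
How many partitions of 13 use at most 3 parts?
By conjugation, equals partitions of 13 into parts ≤ 3. Let r_j(i) = number of partitions of i into parts ≤ j, for i = 0..13. r_1(i) = 1 for all i; r_j(i) = r_{j-1}(i) + r_j(i-j). Rows j = 2..3: ≤2: 1 1 2 2 3 3 4 4 5 5 6 6 7 7; ≤3: 1 1 2 3 4 5 7 8 10 12 14 16 19 21. r_3(13) = 21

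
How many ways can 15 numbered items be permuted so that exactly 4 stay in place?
Choose the 4 fixed points C(15,4) = 1365, derange the rest: !11 = Σ_{j=0}^{11} (-1)^j·11!/j! = 39916800 - 39916800 + 19958400 - 6652800 + 1663200 - 332640 + 55440 - 7920 + 990 - 110 + 11 - 1 = 14684570. Product = 1365 × 14684570 = 20044438050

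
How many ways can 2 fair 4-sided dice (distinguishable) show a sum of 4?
Coefficient of x^4 in (x + x² + ... + x^4)^2. By inclusion-exclusion on dice exceeding 4: Σ_j (-1)^j C(2,j)·C(4-1-4j, 1) = C(2,0)·C(3,1) = 1·3 = 3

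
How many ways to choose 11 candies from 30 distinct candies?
C(30,11) = 30!/(11!×19!) = 54627300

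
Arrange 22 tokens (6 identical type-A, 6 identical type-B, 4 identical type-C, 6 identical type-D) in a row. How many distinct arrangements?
22! / (6! × 6! × 4! × 6!) = 125475189840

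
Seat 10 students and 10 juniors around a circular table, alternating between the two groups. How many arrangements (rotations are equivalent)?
Fix one of the students: (10-1)! ways for the remaining students, × 10! ways for the juniors = 362880 × 3628800 = 1316818944000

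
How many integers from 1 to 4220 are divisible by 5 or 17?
⌊4220/5⌋ + ⌊4220/17⌋ - ⌊4220/85⌋ = 844 + 248 - 49 = 1043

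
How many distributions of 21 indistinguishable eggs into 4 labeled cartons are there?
C(21+4-1, 4-1) = C(24, 3) = 2024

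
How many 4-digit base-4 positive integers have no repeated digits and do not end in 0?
Last digit: 3 nonzero choices. First digit: 2 (nonzero, ≠last). Middle 2: P(2,2) = 2. Total = 12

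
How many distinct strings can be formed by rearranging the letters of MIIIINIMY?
9! / (1! × 2! × 5! × 1!) = 1512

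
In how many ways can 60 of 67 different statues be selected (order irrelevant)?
C(67,60) = 67!/(60!×7!) = 869648208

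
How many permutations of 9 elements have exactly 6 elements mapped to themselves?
Choose the 6 fixed points C(9,6) = 84, derange the rest: !3 = Σ_{j=0}^{3} (-1)^j·3!/j! = 6 - 6 + 3 - 1 = 2. Product = 84 × 2 = 168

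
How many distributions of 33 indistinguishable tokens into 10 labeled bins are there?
C(33+10-1, 10-1) = C(42, 9) = 445891810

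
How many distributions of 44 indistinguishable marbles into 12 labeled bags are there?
C(44+12-1, 12-1) = C(55, 11) = 119653565850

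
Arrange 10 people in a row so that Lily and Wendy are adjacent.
Treat as block: (10-1)! × 2! = 362880 × 2 = 725760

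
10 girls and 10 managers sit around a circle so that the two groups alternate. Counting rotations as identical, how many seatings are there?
Fix one of the girls: (10-1)! ways for the remaining girls, × 10! ways for the managers = 362880 × 3628800 = 1316818944000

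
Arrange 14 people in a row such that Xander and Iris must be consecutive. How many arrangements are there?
Treat the 2 as one block: (14-2+1)! × 2! = 6227020800 × 2 = 12454041600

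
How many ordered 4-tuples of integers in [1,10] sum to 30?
Coefficient of x^30 in (x + x² + ... + x^10)^4. By inclusion-exclusion on dice exceeding 10: Σ_j (-1)^j C(4,j)·C(30-1-10j, 3) = C(4,0)·C(29,3) - C(4,1)·C(19,3) + C(4,2)·C(9,3) = 1·3654 - 4·969 + 6·84 = 282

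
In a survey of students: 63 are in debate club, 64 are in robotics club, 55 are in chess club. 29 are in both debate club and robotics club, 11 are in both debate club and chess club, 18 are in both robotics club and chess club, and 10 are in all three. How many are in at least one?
|A∪B∪C| = 63+64+55-29-11-18+10 = 134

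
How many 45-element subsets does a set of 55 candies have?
C(55,45) = 55!/(45!×10!) = 29248649430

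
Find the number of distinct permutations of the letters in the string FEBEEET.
7! / (4! × 1! × 1! × 1!) = 210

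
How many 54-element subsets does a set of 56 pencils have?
C(56,54) = 56!/(54!×2!) = 1540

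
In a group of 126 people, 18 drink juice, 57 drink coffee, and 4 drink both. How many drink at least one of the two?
|A∪B| = |A| + |B| - |A∩B| = 18 + 57 - 4 = 71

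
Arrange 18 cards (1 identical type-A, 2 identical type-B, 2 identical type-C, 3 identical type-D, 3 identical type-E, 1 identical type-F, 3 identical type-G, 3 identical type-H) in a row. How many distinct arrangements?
18! / (1! × 2! × 2! × 3! × 3! × 1! × 3! × 3!) = 1235025792000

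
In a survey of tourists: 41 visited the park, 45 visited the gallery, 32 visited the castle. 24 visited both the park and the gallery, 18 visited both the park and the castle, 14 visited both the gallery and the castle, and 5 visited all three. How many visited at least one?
|A∪B∪C| = 41+45+32-24-18-14+5 = 67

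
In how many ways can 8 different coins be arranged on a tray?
8! = 40320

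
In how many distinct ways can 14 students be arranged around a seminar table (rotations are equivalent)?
Circular: fix one position, arrange the rest. (14-1)! = 6227020800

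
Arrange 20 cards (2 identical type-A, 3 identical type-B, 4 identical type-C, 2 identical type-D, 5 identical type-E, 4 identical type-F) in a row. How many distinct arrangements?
20! / (2! × 3! × 4! × 2! × 5! × 4!) = 1466593128000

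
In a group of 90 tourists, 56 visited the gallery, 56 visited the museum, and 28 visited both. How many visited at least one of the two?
|A∪B| = |A| + |B| - |A∩B| = 56 + 56 - 28 = 84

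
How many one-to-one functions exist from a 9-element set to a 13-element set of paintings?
P(13,9) = 13!/(13-9)! = 259459200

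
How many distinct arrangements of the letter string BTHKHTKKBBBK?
12! / (4! × 2! × 2! × 4!) = 207900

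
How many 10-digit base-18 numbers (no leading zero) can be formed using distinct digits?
First digit: 17 choices (nonzero). Then descending: 17 × 17 × 16 × 15 × 14 × 13 × 12 × 11 × 10 × 9 = 149967417600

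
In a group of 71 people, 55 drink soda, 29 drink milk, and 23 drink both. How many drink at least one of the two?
|A∪B| = |A| + |B| - |A∩B| = 55 + 29 - 23 = 61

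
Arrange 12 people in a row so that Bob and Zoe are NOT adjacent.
Total - adjacent = 12! - (12-1)!×2 = 479001600 - 79833600 = 399168000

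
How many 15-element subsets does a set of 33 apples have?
C(33,15) = 33!/(15!×18!) = 1037158320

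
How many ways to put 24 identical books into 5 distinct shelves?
C(24+5-1, 5-1) = C(28, 4) = 20475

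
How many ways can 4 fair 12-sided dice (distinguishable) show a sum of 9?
Coefficient of x^9 in (x + x² + ... + x^12)^4. By inclusion-exclusion on dice exceeding 12: Σ_j (-1)^j C(4,j)·C(9-1-12j, 3) = C(4,0)·C(8,3) = 1·56 = 56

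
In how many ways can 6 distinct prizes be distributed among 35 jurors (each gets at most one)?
P(35,6) = 35!/(35-6)! = 1168675200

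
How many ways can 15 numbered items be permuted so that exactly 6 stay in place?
Choose the 6 fixed points C(15,6) = 5005, derange the rest: !9 = Σ_{j=0}^{9} (-1)^j·9!/j! = 362880 - 362880 + 181440 - 60480 + 15120 - 3024 + 504 - 72 + 9 - 1 = 133496. Product = 5005 × 133496 = 668147480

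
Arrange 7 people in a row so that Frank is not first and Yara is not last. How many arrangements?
By inclusion-exclusion: 7! - 2×(7-1)! + (7-2)! = 5040 - 1440 + 120 = 3720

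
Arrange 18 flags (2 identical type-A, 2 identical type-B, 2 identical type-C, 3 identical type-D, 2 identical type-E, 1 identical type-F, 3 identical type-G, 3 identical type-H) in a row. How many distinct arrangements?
18! / (2! × 2! × 2! × 3! × 2! × 1! × 3! × 3!) = 1852538688000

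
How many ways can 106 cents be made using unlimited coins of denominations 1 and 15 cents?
Coefficient of x^106 in 1/(1-x^1) · 1/(1-x^15). Use j coins of 15 for j = 0..⌊106/15⌋ = 7, the rest in 1s: 7 + 1 = 8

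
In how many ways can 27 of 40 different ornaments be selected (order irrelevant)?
C(40,27) = 40!/(27!×13!) = 12033222880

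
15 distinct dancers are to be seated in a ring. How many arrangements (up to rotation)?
Circular: fix one position, arrange the rest. (15-1)! = 87178291200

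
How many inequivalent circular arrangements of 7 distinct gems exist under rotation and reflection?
(7-1)!/2 = 720/2 = 360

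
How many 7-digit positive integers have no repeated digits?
First digit: 9 choices (nonzero). Then descending: 9 × 9 × 8 × 7 × 6 × 5 × 4 = 544320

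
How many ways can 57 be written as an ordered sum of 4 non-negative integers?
C(57+4-1, 4-1) = C(60, 3) = 34220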